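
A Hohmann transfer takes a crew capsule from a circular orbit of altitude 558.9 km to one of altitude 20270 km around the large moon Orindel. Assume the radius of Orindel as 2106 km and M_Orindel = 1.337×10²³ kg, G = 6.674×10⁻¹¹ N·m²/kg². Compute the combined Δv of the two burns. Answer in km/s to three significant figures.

μ = GM = 6.674×10⁻¹¹ × 1.337×10²³ = 8.923×10¹² m³/s².
r₁ = 2106 + 558.9 = 2664.9 km = 2.6649×10⁶ m.
r₂ = 2106 + 20270 = 22376 km = 2.2376×10⁷ m.
Transfer ellipse a_t = (r₁ + r₂)/2 = 1.252×10⁷ m.
At r₁: circular v_c1 = √(μ/r₁) = 1830 m/s; transfer-periapsis v_p = √[μ(2/r₁ − 1/a_t)] = 2446 m/s.
Δv₁ = v_p − v_c1 = 616.4 m/s.
At r₂: circular v_c2 = √(μ/r₂) = 631.5 m/s; transfer-apoapsis v_a = √[μ(2/r₂ − 1/a_t)] = 291.3 m/s.
Δv₂ = v_c2 − v_a = 340.2 m/s.
Total Δv = Δv₁ + Δv₂ = 956.5 m/s = 0.9565 km/s.

Δv_total ≈ 0.957 km/s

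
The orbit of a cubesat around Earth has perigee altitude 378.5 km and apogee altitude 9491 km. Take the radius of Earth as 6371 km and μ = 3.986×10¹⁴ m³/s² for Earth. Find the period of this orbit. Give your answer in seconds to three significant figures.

T ≈ 12000 seconds

r_p = 6371 + 378.5 = 6749.5 km = 6.7495×10⁶ m.
r_a = 6371 + 9491 = 15862 km = 1.5862×10⁷ m.
Semi-major axis a = (r_p + r_a)/2 = (6749.5 + 15862)/2 = 11306 km = 1.131×10⁷ m.
By Kepler's third law T = 2π√(a³/μ) = 2π × 1.904×10³ = 1.196×10⁴ s.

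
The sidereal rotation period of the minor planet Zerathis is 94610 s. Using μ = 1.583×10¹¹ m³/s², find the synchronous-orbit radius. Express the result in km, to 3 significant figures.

r_sync ≈ 3300 km

A synchronous orbit has period T, so by Kepler's third law a = (μT²/4π²)^(1/3).
μT²/4π² = 1.583×10¹¹ × (9.461×10⁴)² / 39.48 = 3.589×10¹⁹ m³.
a = 3.299×10⁶ m = 3298.6 km.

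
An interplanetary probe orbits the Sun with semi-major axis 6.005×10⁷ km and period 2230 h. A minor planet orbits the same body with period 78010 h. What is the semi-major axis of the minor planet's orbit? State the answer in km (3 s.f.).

a₂ ≈ 6.42×10⁸ km

Kepler's third law: a³ ∝ T², so a₂ = a₁ (T₂/T₁)^(2/3).
T₂/T₁ = 34.98, (T₂/T₁)^(2/3) = 10.70.
a₂ = 6.005×10⁷ × 10.70 = 6.423×10⁸ km.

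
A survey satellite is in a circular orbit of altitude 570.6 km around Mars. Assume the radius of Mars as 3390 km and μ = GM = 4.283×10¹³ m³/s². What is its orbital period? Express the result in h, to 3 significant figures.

r = 3390 + 570.6 = 3960.6 km = 3.9606×10⁶ m.
Kepler's third law: T = 2π√(r³/μ) = 2π√((3.961×10⁶)³ / 4.283×10¹³).
r³/μ = 1.451×10⁶ s², so T = 2π × 1.204×10³ = 7.567×10³ s.
Converting: 7.567×10³ s ÷ 3600 = 2.102 h.

T ≈ 2.10 h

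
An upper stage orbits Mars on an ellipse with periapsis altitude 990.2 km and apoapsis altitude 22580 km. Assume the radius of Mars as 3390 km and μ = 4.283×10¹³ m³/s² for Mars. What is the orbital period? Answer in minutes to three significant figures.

T ≈ 946 minutes

r_p = 3390 + 990.2 = 4380.2 km = 4.3802×10⁶ m.
r_a = 3390 + 22580 = 25970 km = 2.5970×10⁷ m.
Semi-major axis a = (r_p + r_a)/2 = (4380.2 + 25970)/2 = 15175 km = 1.518×10⁷ m.
By Kepler's third law T = 2π√(a³/μ) = 2π × 9.033×10³ = 5.675×10⁴ s.
= 945.9 minutes.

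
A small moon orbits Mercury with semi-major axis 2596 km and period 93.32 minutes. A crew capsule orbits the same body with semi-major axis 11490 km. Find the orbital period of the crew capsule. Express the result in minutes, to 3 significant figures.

T₂ ≈ 869 minutes

Kepler's third law: T² ∝ a³, so T₂ = T₁ (a₂/a₁)^(3/2).
a₂/a₁ = 4.426, (a₂/a₁)^(3/2) = 9.312.
T₂ = 93.32 × 9.312 = 869.0 minutes.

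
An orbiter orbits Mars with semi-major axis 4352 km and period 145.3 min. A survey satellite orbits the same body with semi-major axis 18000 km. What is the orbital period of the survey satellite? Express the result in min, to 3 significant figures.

Kepler's third law: T² ∝ a³, so T₂ = T₁ (a₂/a₁)^(3/2).
a₂/a₁ = 4.136, (a₂/a₁)^(3/2) = 8.412.
T₂ = 145.3 × 8.412 = 1222 min.

T₂ ≈ 1220 min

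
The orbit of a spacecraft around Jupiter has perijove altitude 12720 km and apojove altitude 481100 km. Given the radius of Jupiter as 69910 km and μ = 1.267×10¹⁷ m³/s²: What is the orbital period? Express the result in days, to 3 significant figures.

T ≈ 1.15 days

r_p = 69910 + 12720 = 82630 km = 8.2630×10⁷ m.
r_a = 69910 + 481100 = 551010 km = 5.5101×10⁸ m.
Semi-major axis a = (r_p + r_a)/2 = (82630 + 5.5101×10⁵)/2 = 3.1682×10⁵ km = 3.168×10⁸ m.
By Kepler's third law T = 2π√(a³/μ) = 2π × 1.584×10⁴ = 9.954×10⁴ s.
= 1.152 days.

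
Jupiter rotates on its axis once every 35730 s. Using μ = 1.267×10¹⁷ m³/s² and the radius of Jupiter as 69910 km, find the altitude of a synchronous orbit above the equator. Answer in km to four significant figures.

h_sync ≈ 90110 km

A synchronous orbit has period T, so by Kepler's third law a = (μT²/4π²)^(1/3).
μT²/4π² = 1.267×10¹⁷ × (3.573×10⁴)² / 39.48 = 4.097×10²⁴ m³.
a = 1.600×10⁸ m = 1.6002×10⁵ km.
Altitude h = a − R = 1.6002×10⁵ − 69910 = 90105 km.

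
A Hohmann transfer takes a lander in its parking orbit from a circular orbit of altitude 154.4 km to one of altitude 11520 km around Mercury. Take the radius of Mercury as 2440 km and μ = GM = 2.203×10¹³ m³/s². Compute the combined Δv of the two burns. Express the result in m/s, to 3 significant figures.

r₁ = 2440 + 154.4 = 2594.4 km = 2.5944×10⁶ m.
r₂ = 2440 + 11520 = 13960 km = 1.3960×10⁷ m.
Transfer ellipse a_t = (r₁ + r₂)/2 = 8.277×10⁶ m.
At r₁: circular v_c1 = √(μ/r₁) = 2914 m/s; transfer-periherm v_p = √[μ(2/r₁ − 1/a_t)] = 3784 m/s.
Δv₁ = v_p − v_c1 = 870.3 m/s.
At r₂: circular v_c2 = √(μ/r₂) = 1256 m/s; transfer-apoherm v_a = √[μ(2/r₂ − 1/a_t)] = 703.3 m/s.
Δv₂ = v_c2 − v_a = 552.9 m/s.
Total Δv = Δv₁ + Δv₂ = 1423 m/s.

Δv_total ≈ 1420 m/s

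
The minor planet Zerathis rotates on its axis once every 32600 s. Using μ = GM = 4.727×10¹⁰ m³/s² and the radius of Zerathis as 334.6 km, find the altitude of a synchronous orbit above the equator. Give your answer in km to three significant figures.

h_sync ≈ 749 km

A synchronous orbit has period T, so by Kepler's third law a = (μT²/4π²)^(1/3).
μT²/4π² = 4.727×10¹⁰ × (3.260×10⁴)² / 39.48 = 1.273×10¹⁸ m³.
a = 1.084×10⁶ m = 1083.6 km.
Altitude h = a − R = 1083.6 − 334.6 = 749.04 km.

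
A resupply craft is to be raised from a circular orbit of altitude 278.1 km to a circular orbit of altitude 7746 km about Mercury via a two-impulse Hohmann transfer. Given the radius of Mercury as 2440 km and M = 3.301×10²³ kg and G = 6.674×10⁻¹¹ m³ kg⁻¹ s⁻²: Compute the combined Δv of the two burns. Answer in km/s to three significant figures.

μ = GM = 6.674×10⁻¹¹ × 3.301×10²³ = 2.203×10¹³ m³/s².
r₁ = 2440 + 278.1 = 2718.1 km = 2.7181×10⁶ m.
r₂ = 2440 + 7746 = 10186 km = 1.0186×10⁷ m.
Transfer ellipse a_t = (r₁ + r₂)/2 = 6.452×10⁶ m.
At r₁: circular v_c1 = √(μ/r₁) = 2847 m/s; transfer-periherm v_p = √[μ(2/r₁ − 1/a_t)] = 3577 m/s.
Δv₁ = v_p − v_c1 = 730.2 m/s.
At r₂: circular v_c2 = √(μ/r₂) = 1471 m/s; transfer-apoherm v_a = √[μ(2/r₂ − 1/a_t)] = 954.5 m/s.
Δv₂ = v_c2 − v_a = 516.1 m/s.
Total Δv = Δv₁ + Δv₂ = 1246 m/s = 1.246 km/s.

Δv_total ≈ 1.25 km/s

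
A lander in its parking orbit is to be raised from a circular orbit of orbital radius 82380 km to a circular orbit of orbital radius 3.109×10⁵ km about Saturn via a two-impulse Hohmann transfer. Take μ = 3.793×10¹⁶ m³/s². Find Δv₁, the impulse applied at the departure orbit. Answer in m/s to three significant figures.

r₁ = 82380 km = 8.238×10⁷ m.
r₂ = 3.109×10⁵ km = 3.109×10⁸ m.
Transfer ellipse a_t = (r₁ + r₂)/2 = 1.966×10⁸ m.
At r₁: circular v_c1 = √(μ/r₁) = 21460 m/s; transfer-perikrone v_p = √[μ(2/r₁ − 1/a_t)] = 26980 m/s.
Δv₁ = v_p − v_c1 = 5523 m/s.

Δv ≈ 5520 m/s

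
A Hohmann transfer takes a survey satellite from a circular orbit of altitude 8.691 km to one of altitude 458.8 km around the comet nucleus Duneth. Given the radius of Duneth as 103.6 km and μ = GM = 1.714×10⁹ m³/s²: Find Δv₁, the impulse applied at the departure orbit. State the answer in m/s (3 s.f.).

Δv ≈ 36.0 m/s

r₁ = 103.6 + 8.691 = 112.29 km = 1.1229×10⁵ m.
r₂ = 103.6 + 458.8 = 562.40 km = 5.6240×10⁵ m.
Transfer ellipse a_t = (r₁ + r₂)/2 = 3.373×10⁵ m.
At r₁: circular v_c1 = √(μ/r₁) = 123.5 m/s; transfer-periapsis v_p = √[μ(2/r₁ − 1/a_t)] = 159.5 m/s.
Δv₁ = v_p − v_c1 = 35.97 m/s.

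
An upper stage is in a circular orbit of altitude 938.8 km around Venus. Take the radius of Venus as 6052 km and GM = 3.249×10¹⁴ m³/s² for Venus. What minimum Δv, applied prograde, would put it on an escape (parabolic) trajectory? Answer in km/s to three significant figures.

Δv ≈ 2.82 km/s

r = 6052 + 938.8 = 6990.8 km = 6.9908×10⁶ m.
Circular speed v_c = √(μ/r) = 6817 m/s.
Escape speed v_esc = √(2μ/r) = √2 × v_c = 9641 m/s.
Δv = v_esc − v_c = 2824 m/s = 2.824 km/s.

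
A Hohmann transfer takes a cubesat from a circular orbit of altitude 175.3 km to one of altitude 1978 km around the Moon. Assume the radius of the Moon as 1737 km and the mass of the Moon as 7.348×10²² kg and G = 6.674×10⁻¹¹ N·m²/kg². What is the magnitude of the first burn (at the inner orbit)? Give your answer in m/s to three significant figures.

Δv ≈ 239 m/s

μ = GM = 6.674×10⁻¹¹ × 7.348×10²² = 4.904×10¹² m³/s².
r₁ = 1737 + 175.3 = 1912.3 km = 1.9123×10⁶ m.
r₂ = 1737 + 1978 = 3715.0 km = 3.7150×10⁶ m.
Transfer ellipse a_t = (r₁ + r₂)/2 = 2.814×10⁶ m.
At r₁: circular v_c1 = √(μ/r₁) = 1601 m/s; transfer-perilune v_p = √[μ(2/r₁ − 1/a_t)] = 1840 m/s.
Δv₁ = v_p − v_c1 = 238.7 m/s.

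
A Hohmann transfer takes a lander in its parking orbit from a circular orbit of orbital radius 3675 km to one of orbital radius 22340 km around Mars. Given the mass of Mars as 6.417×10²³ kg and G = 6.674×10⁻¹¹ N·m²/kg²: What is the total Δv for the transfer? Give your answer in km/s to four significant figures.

Δv_total ≈ 1.709 km/s

μ = GM = 6.674×10⁻¹¹ × 6.417×10²³ = 4.283×10¹³ m³/s².
r₁ = 3675 km = 3.675×10⁶ m.
r₂ = 22340 km = 2.234×10⁷ m.
Transfer ellipse a_t = (r₁ + r₂)/2 = 1.301×10⁷ m.
At r₁: circular v_c1 = √(μ/r₁) = 3414 m/s; transfer-periapsis v_p = √[μ(2/r₁ − 1/a_t)] = 4474 m/s.
Δv₁ = v_p − v_c1 = 1060 m/s.
At r₂: circular v_c2 = √(μ/r₂) = 1385 m/s; transfer-apoapsis v_a = √[μ(2/r₂ − 1/a_t)] = 736.0 m/s.
Δv₂ = v_c2 − v_a = 648.6 m/s.
Total Δv = Δv₁ + Δv₂ = 1709 m/s = 1.709 km/s.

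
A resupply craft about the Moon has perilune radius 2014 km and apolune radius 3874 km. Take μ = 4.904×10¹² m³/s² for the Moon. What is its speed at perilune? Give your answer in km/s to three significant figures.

v ≈ 1.79 km/s

Semi-major axis a = (r_p + r_a)/2 = 2944.0 km = 2.944×10⁶ m.
Vis-viva: v² = μ(2/r − 1/a) = 4.904×10¹² × (9.930×10⁻⁷ − 3.397×10⁻⁷) = 3.204×10⁶ m²/s².
v = 1790 m/s = 1.790 km/s.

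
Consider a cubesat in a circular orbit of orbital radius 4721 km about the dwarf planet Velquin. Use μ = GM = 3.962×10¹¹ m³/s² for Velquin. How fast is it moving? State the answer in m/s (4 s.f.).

v ≈ 289.7 m/s

r = 4721 km = 4.721×10⁶ m.
For a circular orbit v = √(μ/r) = √(3.962×10¹¹ / 4.721×10⁶) = √(8.392×10⁴) = 289.7 m/s.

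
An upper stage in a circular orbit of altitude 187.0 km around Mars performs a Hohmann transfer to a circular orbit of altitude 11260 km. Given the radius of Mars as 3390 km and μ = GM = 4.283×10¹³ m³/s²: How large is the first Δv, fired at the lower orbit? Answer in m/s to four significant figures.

r₁ = 3390 + 187.0 = 3577.0 km = 3.5770×10⁶ m.
r₂ = 3390 + 11260 = 14650 km = 1.4650×10⁷ m.
Transfer ellipse a_t = (r₁ + r₂)/2 = 9.114×10⁶ m.
At r₁: circular v_c1 = √(μ/r₁) = 3460 m/s; transfer-periapsis v_p = √[μ(2/r₁ − 1/a_t)] = 4387 m/s.
Δv₁ = v_p − v_c1 = 926.9 m/s.

Δv ≈ 926.9 m/s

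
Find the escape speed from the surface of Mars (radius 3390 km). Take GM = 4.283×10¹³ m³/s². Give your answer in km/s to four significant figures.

v_esc ≈ 5.027 km/s

r = R = 3.390×10⁶ m.
Escape speed v_esc = √(2μ/r) = √(2 × 4.283×10¹³ / 3.390×10⁶) = √(2.527×10⁷) = 5027 m/s.
= 5.027 km/s.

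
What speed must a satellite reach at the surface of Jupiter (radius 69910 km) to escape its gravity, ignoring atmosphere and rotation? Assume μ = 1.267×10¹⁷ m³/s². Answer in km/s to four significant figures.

v_esc ≈ 60.21 km/s

r = R = 6.991×10⁷ m.
Escape speed v_esc = √(2μ/r) = √(2 × 1.267×10¹⁷ / 6.991×10⁷) = √(3.625×10⁹) = 60210 m/s.
= 60.21 km/s.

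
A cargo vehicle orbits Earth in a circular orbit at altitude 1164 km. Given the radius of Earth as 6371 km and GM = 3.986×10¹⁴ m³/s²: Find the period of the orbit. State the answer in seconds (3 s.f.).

T ≈ 6510 seconds

r = 6371 + 1164 = 7535.0 km = 7.5350×10⁶ m.
Kepler's third law: T = 2π√(r³/μ) = 2π√((7.535×10⁶)³ / 3.986×10¹⁴).
r³/μ = 1.073×10⁶ s², so T = 2π × 1.036×10³ = 6.509×10³ s.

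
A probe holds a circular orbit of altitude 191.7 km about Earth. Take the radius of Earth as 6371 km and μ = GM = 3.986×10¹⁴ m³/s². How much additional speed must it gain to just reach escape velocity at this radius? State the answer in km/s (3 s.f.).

Δv ≈ 3.23 km/s

r = 6371 + 191.7 = 6562.7 km = 6.5627×10⁶ m.
Circular speed v_c = √(μ/r) = 7793 m/s.
Escape speed v_esc = √(2μ/r) = √2 × v_c = 11020 m/s.
Δv = v_esc − v_c = 3228 m/s = 3.228 km/s.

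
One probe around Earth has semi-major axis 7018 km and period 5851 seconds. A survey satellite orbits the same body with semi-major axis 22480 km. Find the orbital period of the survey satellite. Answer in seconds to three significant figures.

Kepler's third law: T² ∝ a³, so T₂ = T₁ (a₂/a₁)^(3/2).
a₂/a₁ = 3.203, (a₂/a₁)^(3/2) = 5.733.
T₂ = 5851 × 5.733 = 33540 seconds.

T₂ ≈ 33500 seconds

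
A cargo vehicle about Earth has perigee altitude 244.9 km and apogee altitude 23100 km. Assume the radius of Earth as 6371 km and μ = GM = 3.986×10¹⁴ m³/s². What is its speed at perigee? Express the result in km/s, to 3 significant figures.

r_p = 6371 + 244.9 = 6615.9 km = 6.6159×10⁶ m.
r_a = 6371 + 23100 = 29471 km = 2.9471×10⁷ m.
Semi-major axis a = (r_p + r_a)/2 = 18043 km = 1.804×10⁷ m.
Vis-viva: v² = μ(2/r − 1/a) = 3.986×10¹⁴ × (3.023×10⁻⁷ − 5.542×10⁻⁸) = 9.841×10⁷ m²/s².
v = 9920 m/s = 9.920 km/s.

v ≈ 9.92 km/s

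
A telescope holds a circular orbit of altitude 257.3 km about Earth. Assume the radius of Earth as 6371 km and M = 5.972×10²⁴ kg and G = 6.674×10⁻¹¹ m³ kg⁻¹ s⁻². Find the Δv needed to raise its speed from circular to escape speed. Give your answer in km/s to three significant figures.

Δv ≈ 3.21 km/s

μ = GM = 6.674×10⁻¹¹ × 5.972×10²⁴ = 3.986×10¹⁴ m³/s².
r = 6371 + 257.3 = 6628.3 km = 6.6283×10⁶ m.
Circular speed v_c = √(μ/r) = 7754 m/s.
Escape speed v_esc = √(2μ/r) = √2 × v_c = 10970 m/s.
Δv = v_esc − v_c = 3212 m/s = 3.212 km/s.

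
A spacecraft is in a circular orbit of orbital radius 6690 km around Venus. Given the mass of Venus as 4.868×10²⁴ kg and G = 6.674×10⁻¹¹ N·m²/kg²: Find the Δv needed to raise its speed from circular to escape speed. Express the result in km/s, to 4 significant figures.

μ = GM = 6.674×10⁻¹¹ × 4.868×10²⁴ = 3.249×10¹⁴ m³/s².
r = 6690 km = 6.690×10⁶ m.
Circular speed v_c = √(μ/r) = 6969 m/s.
Escape speed v_esc = √(2μ/r) = √2 × v_c = 9855 m/s.
Δv = v_esc − v_c = 2887 m/s = 2.887 km/s.

Δv ≈ 2.887 km/s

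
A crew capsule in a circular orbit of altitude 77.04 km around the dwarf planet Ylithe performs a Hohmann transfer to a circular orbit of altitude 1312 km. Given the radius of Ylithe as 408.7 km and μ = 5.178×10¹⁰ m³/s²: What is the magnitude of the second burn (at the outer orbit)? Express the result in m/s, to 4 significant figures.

r₁ = 408.7 + 77.04 = 485.74 km = 4.8574×10⁵ m.
r₂ = 408.7 + 1312 = 1720.7 km = 1.7207×10⁶ m.
Transfer ellipse a_t = (r₁ + r₂)/2 = 1.103×10⁶ m.
At r₁: circular v_c1 = √(μ/r₁) = 326.5 m/s; transfer-periapsis v_p = √[μ(2/r₁ − 1/a_t)] = 407.8 m/s.
At r₂: circular v_c2 = √(μ/r₂) = 173.5 m/s; transfer-apoapsis v_a = √[μ(2/r₂ − 1/a_t)] = 115.1 m/s.
Δv₂ = v_c2 − v_a = 58.37 m/s.

Δv ≈ 58.37 m/s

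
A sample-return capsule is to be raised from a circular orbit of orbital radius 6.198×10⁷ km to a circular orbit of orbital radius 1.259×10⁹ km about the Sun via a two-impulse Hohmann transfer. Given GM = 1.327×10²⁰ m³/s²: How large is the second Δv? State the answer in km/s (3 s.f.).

r₁ = 6.198×10⁷ km = 6.198×10¹⁰ m.
r₂ = 1.259×10⁹ km = 1.259×10¹² m.
Transfer ellipse a_t = (r₁ + r₂)/2 = 6.605×10¹¹ m.
At r₁: circular v_c1 = √(μ/r₁) = 46270 m/s; transfer-perihelion v_p = √[μ(2/r₁ − 1/a_t)] = 63880 m/s.
At r₂: circular v_c2 = √(μ/r₂) = 10270 m/s; transfer-aphelion v_a = √[μ(2/r₂ − 1/a_t)] = 3145 m/s.
Δv₂ = v_c2 − v_a = 7122 m/s.
= 7.122 km/s.

Δv ≈ 7.12 km/s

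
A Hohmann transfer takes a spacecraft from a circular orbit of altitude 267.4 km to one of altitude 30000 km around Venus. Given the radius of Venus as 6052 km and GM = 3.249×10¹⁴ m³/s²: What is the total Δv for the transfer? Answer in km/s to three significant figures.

Δv_total ≈ 3.55 km/s

r₁ = 6052 + 267.4 = 6319.4 km = 6.3194×10⁶ m.
r₂ = 6052 + 30000 = 36052 km = 3.6052×10⁷ m.
Transfer ellipse a_t = (r₁ + r₂)/2 = 2.119×10⁷ m.
At r₁: circular v_c1 = √(μ/r₁) = 7170 m/s; transfer-periapsis v_p = √[μ(2/r₁ − 1/a_t)] = 9354 m/s.
Δv₁ = v_p − v_c1 = 2183 m/s.
At r₂: circular v_c2 = √(μ/r₂) = 3002 m/s; transfer-apoapsis v_a = √[μ(2/r₂ − 1/a_t)] = 1640 m/s.
Δv₂ = v_c2 − v_a = 1362 m/s.
Total Δv = Δv₁ + Δv₂ = 3546 m/s = 3.546 km/s.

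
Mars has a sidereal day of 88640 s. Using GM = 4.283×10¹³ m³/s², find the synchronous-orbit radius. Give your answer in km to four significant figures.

A synchronous orbit has period T, so by Kepler's third law a = (μT²/4π²)^(1/3).
μT²/4π² = 4.283×10¹³ × (8.864×10⁴)² / 39.48 = 8.524×10²¹ m³.
a = 2.043×10⁷ m = 20428 km.

r_sync ≈ 20430 km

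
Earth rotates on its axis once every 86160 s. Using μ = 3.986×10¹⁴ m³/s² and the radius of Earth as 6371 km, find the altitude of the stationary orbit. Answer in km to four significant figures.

A synchronous orbit has period T, so by Kepler's third law a = (μT²/4π²)^(1/3).
μT²/4π² = 3.986×10¹⁴ × (8.616×10⁴)² / 39.48 = 7.495×10²² m³.
a = 4.216×10⁷ m = 42163 km.
Altitude h = a − R = 42163 − 6371 = 35792 km.

h_sync ≈ 35790 km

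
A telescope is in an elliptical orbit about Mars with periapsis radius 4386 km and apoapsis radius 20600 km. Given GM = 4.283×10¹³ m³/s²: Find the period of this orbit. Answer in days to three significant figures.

Semi-major axis a = (r_p + r_a)/2 = (4386.0 + 20600)/2 = 12493 km = 1.249×10⁷ m.
By Kepler's third law T = 2π√(a³/μ) = 2π × 6.747×10³ = 4.239×10⁴ s.
= 0.4907 days.

T ≈ 0.491 days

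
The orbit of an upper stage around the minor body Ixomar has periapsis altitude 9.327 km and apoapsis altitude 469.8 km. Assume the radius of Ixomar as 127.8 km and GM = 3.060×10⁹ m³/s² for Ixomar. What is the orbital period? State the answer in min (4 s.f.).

r_p = 127.8 + 9.327 = 137.13 km = 1.3713×10⁵ m.
r_a = 127.8 + 469.8 = 597.60 km = 5.9760×10⁵ m.
Semi-major axis a = (r_p + r_a)/2 = (137.13 + 597.60)/2 = 367.36 km = 3.674×10⁵ m.
By Kepler's third law T = 2π√(a³/μ) = 2π × 4.025×10³ = 2.529×10⁴ s.
= 421.5 min.

T ≈ 421.5 min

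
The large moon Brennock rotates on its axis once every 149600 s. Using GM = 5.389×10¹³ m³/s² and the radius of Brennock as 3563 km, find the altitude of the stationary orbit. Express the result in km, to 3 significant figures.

h_sync ≈ 27700 km

A synchronous orbit has period T, so by Kepler's third law a = (μT²/4π²)^(1/3).
μT²/4π² = 5.389×10¹³ × (1.496×10⁵)² / 39.48 = 3.055×10²² m³.
a = 3.126×10⁷ m = 31261 km.
Altitude h = a − R = 31261 − 3563 = 27698 km.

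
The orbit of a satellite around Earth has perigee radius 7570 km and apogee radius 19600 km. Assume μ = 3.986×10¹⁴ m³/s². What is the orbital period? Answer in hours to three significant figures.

Semi-major axis a = (r_p + r_a)/2 = (7570.0 + 19600)/2 = 13585 km = 1.358×10⁷ m.
By Kepler's third law T = 2π√(a³/μ) = 2π × 2.508×10³ = 1.576×10⁴ s.
= 4.377 hours.

T ≈ 4.38 hours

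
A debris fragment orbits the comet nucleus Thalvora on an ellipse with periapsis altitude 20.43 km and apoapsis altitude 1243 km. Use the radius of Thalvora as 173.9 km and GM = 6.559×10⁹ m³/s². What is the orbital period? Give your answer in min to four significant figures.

T ≈ 935.0 min

r_p = 173.9 + 20.43 = 194.33 km = 1.9433×10⁵ m.
r_a = 173.9 + 1243 = 1416.9 km = 1.4169×10⁶ m.
Semi-major axis a = (r_p + r_a)/2 = (194.33 + 1416.9)/2 = 805.62 km = 8.056×10⁵ m.
By Kepler's third law T = 2π√(a³/μ) = 2π × 8.928×10³ = 5.610×10⁴ s.
= 935.0 min.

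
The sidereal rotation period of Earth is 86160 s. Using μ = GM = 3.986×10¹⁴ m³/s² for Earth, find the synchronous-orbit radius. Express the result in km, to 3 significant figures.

A synchronous orbit has period T, so by Kepler's third law a = (μT²/4π²)^(1/3).
μT²/4π² = 3.986×10¹⁴ × (8.616×10⁴)² / 39.48 = 7.495×10²² m³.
a = 4.216×10⁷ m = 42163 km.

r_sync ≈ 42200 km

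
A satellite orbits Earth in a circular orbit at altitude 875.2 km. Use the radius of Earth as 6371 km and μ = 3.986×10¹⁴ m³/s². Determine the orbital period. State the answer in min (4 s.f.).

r = 6371 + 875.2 = 7246.2 km = 7.2462×10⁶ m.
Kepler's third law: T = 2π√(r³/μ) = 2π√((7.246×10⁶)³ / 3.986×10¹⁴).
r³/μ = 9.545×10⁵ s², so T = 2π × 9.770×10² = 6.139×10³ s.
Converting: 6.139×10³ s ÷ 60.00 = 102.3 min.

T ≈ 102.3 min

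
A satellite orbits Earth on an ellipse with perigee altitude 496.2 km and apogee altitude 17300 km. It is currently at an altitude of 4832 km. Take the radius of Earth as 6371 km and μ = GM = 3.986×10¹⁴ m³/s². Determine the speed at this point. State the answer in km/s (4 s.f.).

v ≈ 6.712 km/s

r_p = 6371 + 496.2 = 6867.2 km = 6.8672×10⁶ m.
r_a = 6371 + 17300 = 23671 km = 2.3671×10⁷ m.
r = 6371 + 4832 = 11203 km = 1.120×10⁷ m.
Semi-major axis a = (r_p + r_a)/2 = 15269 km = 1.527×10⁷ m.
Vis-viva: v² = μ(2/r − 1/a) = 3.986×10¹⁴ × (1.785×10⁻⁷ − 6.549×10⁻⁸) = 4.505×10⁷ m²/s².
v = 6712 m/s = 6.712 km/s.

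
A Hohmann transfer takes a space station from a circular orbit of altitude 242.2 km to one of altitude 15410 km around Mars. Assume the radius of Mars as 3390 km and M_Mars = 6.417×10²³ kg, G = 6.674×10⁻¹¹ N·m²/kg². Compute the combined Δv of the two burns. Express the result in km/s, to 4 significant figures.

μ = GM = 6.674×10⁻¹¹ × 6.417×10²³ = 4.283×10¹³ m³/s².
r₁ = 3390 + 242.2 = 3632.2 km = 3.6322×10⁶ m.
r₂ = 3390 + 15410 = 18800 km = 1.8800×10⁷ m.
Transfer ellipse a_t = (r₁ + r₂)/2 = 1.122×10⁷ m.
At r₁: circular v_c1 = √(μ/r₁) = 3434 m/s; transfer-periapsis v_p = √[μ(2/r₁ − 1/a_t)] = 4446 m/s.
Δv₁ = v_p − v_c1 = 1012 m/s.
At r₂: circular v_c2 = √(μ/r₂) = 1509 m/s; transfer-apoapsis v_a = √[μ(2/r₂ − 1/a_t)] = 858.9 m/s.
Δv₂ = v_c2 − v_a = 650.4 m/s.
Total Δv = Δv₁ + Δv₂ = 1662 m/s = 1.662 km/s.

Δv_total ≈ 1.662 km/s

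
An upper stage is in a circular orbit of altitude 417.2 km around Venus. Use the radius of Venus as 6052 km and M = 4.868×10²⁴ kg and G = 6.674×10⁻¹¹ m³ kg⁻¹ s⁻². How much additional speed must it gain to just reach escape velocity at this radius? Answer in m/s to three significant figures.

μ = GM = 6.674×10⁻¹¹ × 4.868×10²⁴ = 3.249×10¹⁴ m³/s².
r = 6052 + 417.2 = 6469.2 km = 6.4692×10⁶ m.
Circular speed v_c = √(μ/r) = 7087 m/s.
Escape speed v_esc = √(2μ/r) = √2 × v_c = 10020 m/s.
Δv = v_esc − v_c = 2935 m/s.

Δv ≈ 2940 m/s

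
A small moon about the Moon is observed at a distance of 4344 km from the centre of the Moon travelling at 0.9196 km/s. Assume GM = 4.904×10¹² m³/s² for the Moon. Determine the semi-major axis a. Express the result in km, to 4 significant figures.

a ≈ 3473 km

r = 4.344×10⁶ m.
Specific orbital energy ε = v²/2 − μ/r = (919.6)²/2 − 4.904×10¹²/4.344×10⁶ = -7.061×10⁵ J/kg.
Since ε = −μ/(2a), a = −μ/(2ε) = 3.473×10⁶ m = 3472.7 km.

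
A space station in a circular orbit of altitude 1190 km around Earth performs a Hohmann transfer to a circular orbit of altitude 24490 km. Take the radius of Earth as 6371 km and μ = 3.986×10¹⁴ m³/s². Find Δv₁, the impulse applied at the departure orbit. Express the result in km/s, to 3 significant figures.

Δv ≈ 1.94 km/s

r₁ = 6371 + 1190 = 7561.0 km = 7.5610×10⁶ m.
r₂ = 6371 + 24490 = 30861 km = 3.0861×10⁷ m.
Transfer ellipse a_t = (r₁ + r₂)/2 = 1.921×10⁷ m.
At r₁: circular v_c1 = √(μ/r₁) = 7261 m/s; transfer-perigee v_p = √[μ(2/r₁ − 1/a_t)] = 9203 m/s.
Δv₁ = v_p − v_c1 = 1942 m/s.
= 1.942 km/s.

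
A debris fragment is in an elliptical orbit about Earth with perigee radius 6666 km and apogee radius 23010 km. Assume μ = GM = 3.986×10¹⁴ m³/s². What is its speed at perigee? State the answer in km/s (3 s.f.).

Semi-major axis a = (r_p + r_a)/2 = 14838 km = 1.484×10⁷ m.
Vis-viva: v² = μ(2/r − 1/a) = 3.986×10¹⁴ × (3.000×10⁻⁷ − 6.739×10⁻⁸) = 9.273×10⁷ m²/s².
v = 9630 m/s = 9.630 km/s.

v ≈ 9.63 km/s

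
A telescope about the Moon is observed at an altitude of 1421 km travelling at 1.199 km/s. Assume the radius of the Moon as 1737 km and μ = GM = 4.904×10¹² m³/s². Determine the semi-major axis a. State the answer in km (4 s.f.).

r = 1737 + 1421 = 3158.0 km = 3.158×10⁶ m.
Specific orbital energy ε = v²/2 − μ/r = (1199)²/2 − 4.904×10¹²/3.158×10⁶ = -8.341×10⁵ J/kg.
Since ε = −μ/(2a), a = −μ/(2ε) = 2.940×10⁶ m = 2939.8 km.

a ≈ 2940 km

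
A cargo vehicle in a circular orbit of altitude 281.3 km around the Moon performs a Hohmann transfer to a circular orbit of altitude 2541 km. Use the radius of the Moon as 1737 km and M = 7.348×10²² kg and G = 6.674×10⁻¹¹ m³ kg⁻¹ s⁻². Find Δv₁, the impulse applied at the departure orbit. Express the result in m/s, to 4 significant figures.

μ = GM = 6.674×10⁻¹¹ × 7.348×10²² = 4.904×10¹² m³/s².
r₁ = 1737 + 281.3 = 2018.3 km = 2.0183×10⁶ m.
r₂ = 1737 + 2541 = 4278.0 km = 4.2780×10⁶ m.
Transfer ellipse a_t = (r₁ + r₂)/2 = 3.148×10⁶ m.
At r₁: circular v_c1 = √(μ/r₁) = 1559 m/s; transfer-perilune v_p = √[μ(2/r₁ − 1/a_t)] = 1817 m/s.
Δv₁ = v_p − v_c1 = 258.3 m/s.

Δv ≈ 258.3 m/s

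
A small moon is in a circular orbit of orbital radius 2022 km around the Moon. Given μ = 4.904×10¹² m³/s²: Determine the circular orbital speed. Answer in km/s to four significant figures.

v ≈ 1.557 km/s

r = 2022 km = 2.022×10⁶ m.
For a circular orbit v = √(μ/r) = √(4.904×10¹² / 2.022×10⁶) = √(2.425×10⁶) = 1557 m/s.
That is 1.557 km/s.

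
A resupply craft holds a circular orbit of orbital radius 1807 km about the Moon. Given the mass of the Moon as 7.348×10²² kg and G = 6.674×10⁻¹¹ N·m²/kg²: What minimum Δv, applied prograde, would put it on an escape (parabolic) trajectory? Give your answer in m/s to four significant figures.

μ = GM = 6.674×10⁻¹¹ × 7.348×10²² = 4.904×10¹² m³/s².
r = 1807 km = 1.807×10⁶ m.
Circular speed v_c = √(μ/r) = 1647 m/s.
Escape speed v_esc = √(2μ/r) = √2 × v_c = 2330 m/s.
Δv = v_esc − v_c = 682.4 m/s.

Δv ≈ 682.4 m/s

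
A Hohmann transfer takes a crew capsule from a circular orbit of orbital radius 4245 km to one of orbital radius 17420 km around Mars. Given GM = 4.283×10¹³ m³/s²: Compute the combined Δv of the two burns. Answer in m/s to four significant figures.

Δv_total ≈ 1438 m/s

r₁ = 4245 km = 4.245×10⁶ m.
r₂ = 17420 km = 1.742×10⁷ m.
Transfer ellipse a_t = (r₁ + r₂)/2 = 1.083×10⁷ m.
At r₁: circular v_c1 = √(μ/r₁) = 3176 m/s; transfer-periapsis v_p = √[μ(2/r₁ − 1/a_t)] = 4028 m/s.
Δv₁ = v_p − v_c1 = 851.7 m/s.
At r₂: circular v_c2 = √(μ/r₂) = 1568 m/s; transfer-apoapsis v_a = √[μ(2/r₂ − 1/a_t)] = 981.6 m/s.
Δv₂ = v_c2 − v_a = 586.4 m/s.
Total Δv = Δv₁ + Δv₂ = 1438 m/s.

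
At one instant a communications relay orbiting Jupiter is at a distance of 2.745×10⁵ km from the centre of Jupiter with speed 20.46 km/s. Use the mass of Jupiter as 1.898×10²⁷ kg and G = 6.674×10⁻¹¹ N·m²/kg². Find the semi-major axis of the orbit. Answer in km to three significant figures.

μ = GM = 6.674×10⁻¹¹ × 1.898×10²⁷ = 1.267×10¹⁷ m³/s².
r = 2.745×10⁸ m.
Vis-viva rearranged: 1/a = 2/r − v²/μ = 7.286×10⁻⁹ − 3.305×10⁻⁹ = 3.981×10⁻⁹ m⁻¹.
a = 2.512×10⁸ m = 2.5117×10⁵ km.

a ≈ 2.51×10⁵ km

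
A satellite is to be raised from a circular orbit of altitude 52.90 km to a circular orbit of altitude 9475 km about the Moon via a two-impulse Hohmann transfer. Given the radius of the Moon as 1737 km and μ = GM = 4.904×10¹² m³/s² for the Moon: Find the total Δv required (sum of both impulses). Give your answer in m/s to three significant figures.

r₁ = 1737 + 52.90 = 1789.9 km = 1.7899×10⁶ m.
r₂ = 1737 + 9475 = 11212 km = 1.1212×10⁷ m.
Transfer ellipse a_t = (r₁ + r₂)/2 = 6.501×10⁶ m.
At r₁: circular v_c1 = √(μ/r₁) = 1655 m/s; transfer-perilune v_p = √[μ(2/r₁ − 1/a_t)] = 2174 m/s.
Δv₁ = v_p − v_c1 = 518.5 m/s.
At r₂: circular v_c2 = √(μ/r₂) = 661.4 m/s; transfer-apolune v_a = √[μ(2/r₂ − 1/a_t)] = 347.0 m/s.
Δv₂ = v_c2 − v_a = 314.3 m/s.
Total Δv = Δv₁ + Δv₂ = 832.9 m/s.

Δv_total ≈ 833 m/s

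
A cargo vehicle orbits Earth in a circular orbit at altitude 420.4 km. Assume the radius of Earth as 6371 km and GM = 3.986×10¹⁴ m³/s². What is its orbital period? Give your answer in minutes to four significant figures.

r = 6371 + 420.4 = 6791.4 km = 6.7914×10⁶ m.
Kepler's third law: T = 2π√(r³/μ) = 2π√((6.791×10⁶)³ / 3.986×10¹⁴).
r³/μ = 7.859×10⁵ s², so T = 2π × 8.865×10² = 5.570×10³ s.
Converting: 5.570×10³ s ÷ 60.00 = 92.83 minutes.

T ≈ 92.83 minutes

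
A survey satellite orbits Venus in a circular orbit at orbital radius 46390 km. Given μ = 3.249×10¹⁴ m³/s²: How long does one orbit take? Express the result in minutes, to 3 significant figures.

T ≈ 1840 minutes

r = 46390 km = 4.639×10⁷ m.
Kepler's third law: T = 2π√(r³/μ) = 2π√((4.639×10⁷)³ / 3.249×10¹⁴).
r³/μ = 3.073×10⁸ s², so T = 2π × 1.753×10⁴ = 1.101×10⁵ s.
Converting: 1.101×10⁵ s ÷ 60.00 = 1836 minutes.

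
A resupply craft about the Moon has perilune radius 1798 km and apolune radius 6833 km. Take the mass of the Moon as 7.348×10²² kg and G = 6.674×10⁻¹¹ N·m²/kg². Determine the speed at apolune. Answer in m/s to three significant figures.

μ = GM = 6.674×10⁻¹¹ × 7.348×10²² = 4.904×10¹² m³/s².
Semi-major axis a = (r_p + r_a)/2 = 4315.5 km = 4.316×10⁶ m.
Vis-viva: v² = μ(2/r − 1/a) = 4.904×10¹² × (2.927×10⁻⁷ − 2.317×10⁻⁷) = 2.990×10⁵ m²/s².
v = 546.8 m/s.

v ≈ 547 m/s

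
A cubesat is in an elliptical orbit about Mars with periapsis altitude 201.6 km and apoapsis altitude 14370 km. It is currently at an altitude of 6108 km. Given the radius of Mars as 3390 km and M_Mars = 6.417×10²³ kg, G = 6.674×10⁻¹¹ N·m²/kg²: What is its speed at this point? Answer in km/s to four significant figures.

v ≈ 2.238 km/s

μ = GM = 6.674×10⁻¹¹ × 6.417×10²³ = 4.283×10¹³ m³/s².
r_p = 3390 + 201.6 = 3591.6 km = 3.5916×10⁶ m.
r_a = 3390 + 14370 = 17760 km = 1.7760×10⁷ m.
r = 3390 + 6108 = 9498.0 km = 9.498×10⁶ m.
Semi-major axis a = (r_p + r_a)/2 = 10676 km = 1.068×10⁷ m.
Vis-viva: v² = μ(2/r − 1/a) = 4.283×10¹³ × (2.106×10⁻⁷ − 9.367×10⁻⁸) = 5.007×10⁶ m²/s².
v = 2238 m/s = 2.238 km/s.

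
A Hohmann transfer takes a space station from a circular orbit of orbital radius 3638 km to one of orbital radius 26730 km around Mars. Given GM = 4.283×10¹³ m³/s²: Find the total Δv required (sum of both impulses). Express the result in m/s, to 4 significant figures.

r₁ = 3638 km = 3.638×10⁶ m.
r₂ = 26730 km = 2.673×10⁷ m.
Transfer ellipse a_t = (r₁ + r₂)/2 = 1.518×10⁷ m.
At r₁: circular v_c1 = √(μ/r₁) = 3431 m/s; transfer-periapsis v_p = √[μ(2/r₁ − 1/a_t)] = 4552 m/s.
Δv₁ = v_p − v_c1 = 1121 m/s.
At r₂: circular v_c2 = √(μ/r₂) = 1266 m/s; transfer-apoapsis v_a = √[μ(2/r₂ − 1/a_t)] = 619.6 m/s.
Δv₂ = v_c2 − v_a = 646.2 m/s.
Total Δv = Δv₁ + Δv₂ = 1768 m/s.

Δv_total ≈ 1768 m/s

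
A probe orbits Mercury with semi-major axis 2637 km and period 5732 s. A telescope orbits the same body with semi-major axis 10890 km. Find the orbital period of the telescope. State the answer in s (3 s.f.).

T₂ ≈ 48100 s

Kepler's third law: T² ∝ a³, so T₂ = T₁ (a₂/a₁)^(3/2).
a₂/a₁ = 4.130, (a₂/a₁)^(3/2) = 8.392.
T₂ = 5732 × 8.392 = 48100 s.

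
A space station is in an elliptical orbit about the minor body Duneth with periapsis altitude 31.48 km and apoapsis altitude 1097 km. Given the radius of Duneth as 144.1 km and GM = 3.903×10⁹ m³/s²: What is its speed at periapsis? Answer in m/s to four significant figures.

v ≈ 197.4 m/s

r_p = 144.1 + 31.48 = 175.58 km = 1.7558×10⁵ m.
r_a = 144.1 + 1097 = 1241.1 km = 1.2411×10⁶ m.
Semi-major axis a = (r_p + r_a)/2 = 708.34 km = 7.083×10⁵ m.
Vis-viva: v² = μ(2/r − 1/a) = 3.903×10⁹ × (1.139×10⁻⁵ − 1.412×10⁻⁶) = 3.895×10⁴ m²/s².
v = 197.4 m/s.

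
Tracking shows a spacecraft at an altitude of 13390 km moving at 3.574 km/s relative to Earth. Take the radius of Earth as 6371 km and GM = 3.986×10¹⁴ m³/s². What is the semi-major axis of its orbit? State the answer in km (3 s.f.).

r = 6371 + 13390 = 19761 km = 1.976×10⁷ m.
Vis-viva rearranged: 1/a = 2/r − v²/μ = 1.012×10⁻⁷ − 3.205×10⁻⁸ = 6.916×10⁻⁸ m⁻¹.
a = 1.446×10⁷ m = 14458 km.

a ≈ 14500 km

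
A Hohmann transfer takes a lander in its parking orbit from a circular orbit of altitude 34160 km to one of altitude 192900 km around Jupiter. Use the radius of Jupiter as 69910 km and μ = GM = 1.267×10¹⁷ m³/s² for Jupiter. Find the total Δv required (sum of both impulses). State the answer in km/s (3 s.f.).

Δv_total ≈ 12.3 km/s

r₁ = 69910 + 34160 = 104070 km = 1.0407×10⁸ m.
r₂ = 69910 + 192900 = 262810 km = 2.6281×10⁸ m.
Transfer ellipse a_t = (r₁ + r₂)/2 = 1.834×10⁸ m.
At r₁: circular v_c1 = √(μ/r₁) = 34890 m/s; transfer-perijove v_p = √[μ(2/r₁ − 1/a_t)] = 41760 m/s.
Δv₁ = v_p − v_c1 = 6872 m/s.
At r₂: circular v_c2 = √(μ/r₂) = 21960 m/s; transfer-apojove v_a = √[μ(2/r₂ − 1/a_t)] = 16540 m/s.
Δv₂ = v_c2 − v_a = 5419 m/s.
Total Δv = Δv₁ + Δv₂ = 12290 m/s = 12.29 km/s.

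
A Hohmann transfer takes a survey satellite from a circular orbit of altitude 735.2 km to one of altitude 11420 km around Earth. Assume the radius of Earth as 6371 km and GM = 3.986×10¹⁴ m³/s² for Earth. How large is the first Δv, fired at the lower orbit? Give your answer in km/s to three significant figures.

Δv ≈ 1.46 km/s

r₁ = 6371 + 735.2 = 7106.2 km = 7.1062×10⁶ m.
r₂ = 6371 + 11420 = 17791 km = 1.7791×10⁷ m.
Transfer ellipse a_t = (r₁ + r₂)/2 = 1.245×10⁷ m.
At r₁: circular v_c1 = √(μ/r₁) = 7489 m/s; transfer-perigee v_p = √[μ(2/r₁ − 1/a_t)] = 8953 m/s.
Δv₁ = v_p − v_c1 = 1464 m/s.
= 1.464 km/s.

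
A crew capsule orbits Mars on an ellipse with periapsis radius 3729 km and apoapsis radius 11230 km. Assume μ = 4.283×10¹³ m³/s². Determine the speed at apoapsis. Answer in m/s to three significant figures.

v ≈ 1380 m/s

Semi-major axis a = (r_p + r_a)/2 = 7479.5 km = 7.480×10⁶ m.
Vis-viva: v² = μ(2/r − 1/a) = 4.283×10¹³ × (1.781×10⁻⁷ − 1.337×10⁻⁷) = 1.901×10⁶ m²/s².
v = 1379 m/s.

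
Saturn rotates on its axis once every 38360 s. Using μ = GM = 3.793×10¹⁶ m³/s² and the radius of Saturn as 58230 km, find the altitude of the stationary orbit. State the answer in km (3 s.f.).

A synchronous orbit has period T, so by Kepler's third law a = (μT²/4π²)^(1/3).
μT²/4π² = 3.793×10¹⁶ × (3.836×10⁴)² / 39.48 = 1.414×10²⁴ m³.
a = 1.122×10⁸ m = 1.1223×10⁵ km.
Altitude h = a − R = 1.1223×10⁵ − 58230 = 54005 km.

h_sync ≈ 54000 km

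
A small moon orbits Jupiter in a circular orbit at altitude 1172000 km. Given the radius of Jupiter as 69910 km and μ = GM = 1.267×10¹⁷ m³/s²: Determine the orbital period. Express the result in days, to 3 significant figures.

r = 69910 + 1172000 = 1241900 km = 1.2419×10⁹ m.
Kepler's third law: T = 2π√(r³/μ) = 2π√((1.242×10⁹)³ / 1.267×10¹⁷).
r³/μ = 1.512×10¹⁰ s², so T = 2π × 1.230×10⁵ = 7.726×10⁵ s.
Converting: 7.726×10⁵ s ÷ 86400 = 8.942 days.

T ≈ 8.94 days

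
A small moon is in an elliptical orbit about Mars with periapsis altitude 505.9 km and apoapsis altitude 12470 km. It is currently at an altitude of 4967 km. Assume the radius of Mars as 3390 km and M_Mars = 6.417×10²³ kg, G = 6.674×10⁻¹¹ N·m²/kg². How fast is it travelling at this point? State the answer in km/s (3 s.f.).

μ = GM = 6.674×10⁻¹¹ × 6.417×10²³ = 4.283×10¹³ m³/s².
r_p = 3390 + 505.9 = 3895.9 km = 3.8959×10⁶ m.
r_a = 3390 + 12470 = 15860 km = 1.5860×10⁷ m.
r = 3390 + 4967 = 8357.0 km = 8.357×10⁶ m.
Semi-major axis a = (r_p + r_a)/2 = 9878.0 km = 9.878×10⁶ m.
Vis-viva: v² = μ(2/r − 1/a) = 4.283×10¹³ × (2.393×10⁻⁷ − 1.012×10⁻⁷) = 5.914×10⁶ m²/s².
v = 2432 m/s = 2.432 km/s.

v ≈ 2.43 km/s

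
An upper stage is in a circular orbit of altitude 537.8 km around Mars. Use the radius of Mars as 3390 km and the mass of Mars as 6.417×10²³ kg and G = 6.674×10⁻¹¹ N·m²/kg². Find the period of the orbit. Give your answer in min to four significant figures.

T ≈ 124.6 min

μ = GM = 6.674×10⁻¹¹ × 6.417×10²³ = 4.283×10¹³ m³/s².
r = 3390 + 537.8 = 3927.8 km = 3.9278×10⁶ m.
Kepler's third law: T = 2π√(r³/μ) = 2π√((3.928×10⁶)³ / 4.283×10¹³).
r³/μ = 1.415×10⁶ s², so T = 2π × 1.190×10³ = 7.474×10³ s.
Converting: 7.474×10³ s ÷ 60.00 = 124.6 min.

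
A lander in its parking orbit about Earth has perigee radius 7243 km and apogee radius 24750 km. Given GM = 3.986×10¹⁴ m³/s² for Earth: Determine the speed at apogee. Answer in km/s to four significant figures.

v ≈ 2.700 km/s

Semi-major axis a = (r_p + r_a)/2 = 15996 km = 1.600×10⁷ m.
Vis-viva: v² = μ(2/r − 1/a) = 3.986×10¹⁴ × (8.081×10⁻⁸ − 6.251×10⁻⁸) = 7.292×10⁶ m²/s².
v = 2700 m/s = 2.700 km/s.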